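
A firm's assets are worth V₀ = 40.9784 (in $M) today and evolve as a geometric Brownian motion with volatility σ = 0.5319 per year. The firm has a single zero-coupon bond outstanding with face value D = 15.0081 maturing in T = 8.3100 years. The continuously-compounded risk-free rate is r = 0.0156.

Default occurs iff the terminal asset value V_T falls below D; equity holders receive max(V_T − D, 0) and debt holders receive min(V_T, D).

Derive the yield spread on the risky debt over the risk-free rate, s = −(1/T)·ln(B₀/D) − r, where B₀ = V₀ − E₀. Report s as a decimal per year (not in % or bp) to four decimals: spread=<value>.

d₁ = [ln(V₀/D) + (r + σ²/2)T] / (σ√T)
   = [ln(40.9784/15.0081) + (0.0156 + 0.5·0.5319²)·8.3100] / (0.5319·√8.3100)
   = [1.004455 + 1.305159] / 1.533312 = 1.506291
d₂ = d₁ − σ√T = 1.506291 − 1.533312 = -0.027021
N(d₁) = 0.934004,  N(d₂) = 0.489221,  e^(−rT) = 0.878415
E₀ = V₀·N(d₁) − D·e^(−rT)·N(d₂)
   = 40.9784·0.934004 − 15.0081·0.878415·0.489221 = 31.824405
B₀ = V₀ − E₀ = 40.9784 − 31.824405 = 9.153995
spread = −(1/T)·ln(B₀/D) − r = −(1/8.3100)·ln(9.153995/15.0081) − 0.0156 = 0.04389454

spread=0.0439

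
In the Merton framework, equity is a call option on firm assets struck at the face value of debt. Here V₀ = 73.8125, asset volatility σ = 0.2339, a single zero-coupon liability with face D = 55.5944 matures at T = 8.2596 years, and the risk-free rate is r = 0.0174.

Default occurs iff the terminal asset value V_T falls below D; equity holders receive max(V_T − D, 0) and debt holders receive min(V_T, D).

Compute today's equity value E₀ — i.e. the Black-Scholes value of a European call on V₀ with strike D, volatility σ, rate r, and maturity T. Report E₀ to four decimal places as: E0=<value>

d₁ = [ln(V₀/D) + (r + σ²/2)T] / (σ√T)
   = [ln(73.8125/55.5944) + (0.0174 + 0.5·0.2339²)·8.2596] / (0.2339·√8.2596)
   = [0.283446 + 0.369655] / 0.672217 = 0.971562
d₂ = d₁ − σ√T = 0.971562 − 0.672217 = 0.299344
N(d₁) = 0.834366,  N(d₂) = 0.617661,  e^(−rT) = 0.866133
E₀ = V₀·N(d₁) − D·e^(−rT)·N(d₂)
   = 73.8125·0.834366 − 55.5944·0.866133·0.617661 = 31.844906

E0=31.8449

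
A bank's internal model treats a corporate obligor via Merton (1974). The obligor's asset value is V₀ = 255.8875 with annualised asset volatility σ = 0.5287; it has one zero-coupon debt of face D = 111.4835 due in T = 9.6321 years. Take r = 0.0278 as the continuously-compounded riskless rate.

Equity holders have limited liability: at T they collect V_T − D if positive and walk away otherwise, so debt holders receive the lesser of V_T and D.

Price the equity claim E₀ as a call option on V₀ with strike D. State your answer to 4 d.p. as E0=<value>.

E0=200.9252

d₁ = [ln(V₀/D) + (r + σ²/2)T] / (σ√T)
   = [ln(255.8875/111.4835) + (0.0278 + 0.5·0.5287²)·9.6321] / (0.5287·√9.6321)
   = [0.830861 + 1.613972] / 1.640853 = 1.489977
d₂ = d₁ − σ√T = 1.489977 − 1.640853 = -0.150877
N(d₁) = 0.931885,  N(d₂) = 0.440037,  e^(−rT) = 0.765082
E₀ = V₀·N(d₁) − D·e^(−rT)·N(d₂)
   = 255.8875·0.931885 − 111.4835·0.765082·0.440037 = 200.925203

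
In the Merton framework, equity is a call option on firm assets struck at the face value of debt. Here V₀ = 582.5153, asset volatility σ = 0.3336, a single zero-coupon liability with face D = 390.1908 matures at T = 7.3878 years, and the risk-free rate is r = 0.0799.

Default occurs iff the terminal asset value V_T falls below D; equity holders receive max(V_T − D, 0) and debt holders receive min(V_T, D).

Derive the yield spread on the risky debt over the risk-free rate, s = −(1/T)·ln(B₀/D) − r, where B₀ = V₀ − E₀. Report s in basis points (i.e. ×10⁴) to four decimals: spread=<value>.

d₁ = [ln(V₀/D) + (r + σ²/2)T] / (σ√T)
   = [ln(582.5153/390.1908) + (0.0799 + 0.5·0.3336²)·7.3878] / (0.3336·√7.3878)
   = [0.400720 + 1.001376] / 0.906742 = 1.546300
d₂ = d₁ − σ√T = 1.546300 − 0.906742 = 0.639559
N(d₁) = 0.938984,  N(d₂) = 0.738770,  e^(−rT) = 0.554169
E₀ = V₀·N(d₁) − D·e^(−rT)·N(d₂)
   = 582.5153·0.938984 − 390.1908·0.554169·0.738770 = 387.226978
B₀ = V₀ − E₀ = 582.5153 − 387.226978 = 195.288322
spread = −(1/T)·ln(B₀/D) − r = −(1/7.3878)·ln(195.288322/390.1908) − 0.0799 = 0.01378944
in basis points: 0.01378944 × 10⁴ = 137.8944 bp

spread=137.8944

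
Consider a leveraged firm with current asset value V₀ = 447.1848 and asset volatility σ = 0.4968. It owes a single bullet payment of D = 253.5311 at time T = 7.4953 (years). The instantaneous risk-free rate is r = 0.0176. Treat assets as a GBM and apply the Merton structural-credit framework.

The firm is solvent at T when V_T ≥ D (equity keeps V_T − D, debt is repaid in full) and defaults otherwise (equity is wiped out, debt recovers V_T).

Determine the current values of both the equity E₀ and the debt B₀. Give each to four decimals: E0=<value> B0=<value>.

d₁ = [ln(V₀/D) + (r + σ²/2)T] / (σ√T)
   = [ln(447.1848/253.5311) + (0.0176 + 0.5·0.4968²)·7.4953] / (0.4968·√7.4953)
   = [0.567485 + 1.056876] / 1.360116 = 1.194281
d₂ = d₁ − σ√T = 1.194281 − 1.360116 = -0.165836
N(d₁) = 0.883816,  N(d₂) = 0.434143,  e^(−rT) = 0.876413
E₀ = V₀·N(d₁) − D·e^(−rT)·N(d₂)
   = 447.1848·0.883816 − 253.5311·0.876413·0.434143 = 298.763278
B₀ = V₀ − E₀ = 447.1848 − 298.763278 = 148.421522

E0=298.7633 B0=148.4215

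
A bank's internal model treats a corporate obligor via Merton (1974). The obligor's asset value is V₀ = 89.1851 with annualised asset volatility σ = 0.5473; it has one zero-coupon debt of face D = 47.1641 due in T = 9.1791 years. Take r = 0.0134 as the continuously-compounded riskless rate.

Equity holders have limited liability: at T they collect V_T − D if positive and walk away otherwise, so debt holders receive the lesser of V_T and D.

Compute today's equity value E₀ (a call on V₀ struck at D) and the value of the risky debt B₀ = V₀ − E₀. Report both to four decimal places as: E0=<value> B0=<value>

E0=65.5353 B0=23.6498

d₁ = [ln(V₀/D) + (r + σ²/2)T] / (σ√T)
   = [ln(89.1851/47.1641) + (0.0134 + 0.5·0.5473²)·9.1791] / (0.5473·√9.1791)
   = [0.637081 + 1.497741] / 1.658156 = 1.287467
d₂ = d₁ − σ√T = 1.287467 − 1.658156 = -0.370689
N(d₁) = 0.901034,  N(d₂) = 0.355435,  e^(−rT) = 0.884264
E₀ = V₀·N(d₁) − D·e^(−rT)·N(d₂)
   = 89.1851·0.901034 − 47.1641·0.884264·0.355435 = 65.535255
B₀ = V₀ − E₀ = 89.1851 − 65.535255 = 23.649845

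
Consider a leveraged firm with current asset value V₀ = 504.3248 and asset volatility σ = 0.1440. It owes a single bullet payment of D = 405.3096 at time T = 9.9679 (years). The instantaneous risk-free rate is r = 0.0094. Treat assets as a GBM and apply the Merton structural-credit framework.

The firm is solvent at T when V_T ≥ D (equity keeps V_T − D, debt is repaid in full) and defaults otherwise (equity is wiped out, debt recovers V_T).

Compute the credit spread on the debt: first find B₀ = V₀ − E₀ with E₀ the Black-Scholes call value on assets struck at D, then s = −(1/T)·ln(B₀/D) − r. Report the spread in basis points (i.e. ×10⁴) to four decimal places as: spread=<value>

spread=79.8659

d₁ = [ln(V₀/D) + (r + σ²/2)T] / (σ√T)
   = [ln(504.3248/405.3096) + (0.0094 + 0.5·0.1440²)·9.9679] / (0.1440·√9.9679)
   = [0.218569 + 0.197045] / 0.454637 = 0.914169
d₂ = d₁ − σ√T = 0.914169 − 0.454637 = 0.459533
N(d₁) = 0.819686,  N(d₂) = 0.677074,  e^(−rT) = 0.910557
E₀ = V₀·N(d₁) − D·e^(−rT)·N(d₂)
   = 504.3248·0.819686 − 405.3096·0.910557·0.677074 = 163.508573
B₀ = V₀ − E₀ = 504.3248 − 163.508573 = 340.816227
spread = −(1/T)·ln(B₀/D) − r = −(1/9.9679)·ln(340.816227/405.3096) − 0.0094 = 0.00798659
in basis points: 0.00798659 × 10⁴ = 79.8659 bp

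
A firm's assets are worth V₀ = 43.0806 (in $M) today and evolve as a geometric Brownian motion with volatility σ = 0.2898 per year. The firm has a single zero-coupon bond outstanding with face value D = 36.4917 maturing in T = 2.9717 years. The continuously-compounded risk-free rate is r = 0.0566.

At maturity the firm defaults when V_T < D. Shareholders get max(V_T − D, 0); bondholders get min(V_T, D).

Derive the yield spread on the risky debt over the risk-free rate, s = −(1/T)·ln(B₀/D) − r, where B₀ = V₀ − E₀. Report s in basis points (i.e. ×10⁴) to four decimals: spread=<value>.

spread=307.6083

d₁ = [ln(V₀/D) + (r + σ²/2)T] / (σ√T)
   = [ln(43.0806/36.4917) + (0.0566 + 0.5·0.2898²)·2.9717] / (0.2898·√2.9717)
   = [0.165988 + 0.292986] / 0.499575 = 0.918728
d₂ = d₁ − σ√T = 0.918728 − 0.499575 = 0.419153
N(d₁) = 0.820881,  N(d₂) = 0.662448,  e^(−rT) = 0.845186
E₀ = V₀·N(d₁) − D·e^(−rT)·N(d₂)
   = 43.0806·0.820881 − 36.4917·0.845186·0.662448 = 14.932646
B₀ = V₀ − E₀ = 43.0806 − 14.932646 = 28.147954
spread = −(1/T)·ln(B₀/D) − r = −(1/2.9717)·ln(28.147954/36.4917) − 0.0566 = 0.03076083
in basis points: 0.03076083 × 10⁴ = 307.6083 bp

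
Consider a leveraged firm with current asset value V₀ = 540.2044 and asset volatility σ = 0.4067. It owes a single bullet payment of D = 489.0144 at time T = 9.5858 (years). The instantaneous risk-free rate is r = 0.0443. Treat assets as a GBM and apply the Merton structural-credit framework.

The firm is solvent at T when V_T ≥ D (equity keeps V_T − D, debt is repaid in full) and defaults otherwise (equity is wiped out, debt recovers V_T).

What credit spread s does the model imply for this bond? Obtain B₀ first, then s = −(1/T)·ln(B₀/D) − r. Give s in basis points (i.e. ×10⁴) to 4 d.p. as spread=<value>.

spread=425.2648

d₁ = [ln(V₀/D) + (r + σ²/2)T] / (σ√T)
   = [ln(540.2044/489.0144) + (0.0443 + 0.5·0.4067²)·9.5858] / (0.4067·√9.5858)
   = [0.099556 + 1.217420] / 1.259182 = 1.045898
d₂ = d₁ − σ√T = 1.045898 − 1.259182 = -0.213283
N(d₁) = 0.852196,  N(d₂) = 0.415553,  e^(−rT) = 0.653998
E₀ = V₀·N(d₁) − D·e^(−rT)·N(d₂)
   = 540.2044·0.852196 − 489.0144·0.653998·0.415553 = 327.460171
B₀ = V₀ − E₀ = 540.2044 − 327.460171 = 212.744229
spread = −(1/T)·ln(B₀/D) − r = −(1/9.5858)·ln(212.744229/489.0144) − 0.0443 = 0.04252648
in basis points: 0.04252648 × 10⁴ = 425.2648 bp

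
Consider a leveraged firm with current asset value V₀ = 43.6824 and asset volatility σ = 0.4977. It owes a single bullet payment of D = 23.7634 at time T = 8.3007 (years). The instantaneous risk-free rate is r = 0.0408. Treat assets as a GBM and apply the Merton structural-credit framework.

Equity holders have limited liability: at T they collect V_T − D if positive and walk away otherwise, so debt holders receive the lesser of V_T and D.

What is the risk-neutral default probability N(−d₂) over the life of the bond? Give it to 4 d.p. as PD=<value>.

d₁ = [ln(V₀/D) + (r + σ²/2)T] / (σ√T)
   = [ln(43.6824/23.7634) + (0.0408 + 0.5·0.4977²)·8.3007] / (0.4977·√8.3007)
   = [0.608799 + 1.366732] / 1.433920 = 1.377713
d₂ = d₁ − σ√T = 1.377713 − 1.433920 = -0.056207
risk-neutral PD = N(−d₂) = N(0.056207) = 0.522412

PD=0.5224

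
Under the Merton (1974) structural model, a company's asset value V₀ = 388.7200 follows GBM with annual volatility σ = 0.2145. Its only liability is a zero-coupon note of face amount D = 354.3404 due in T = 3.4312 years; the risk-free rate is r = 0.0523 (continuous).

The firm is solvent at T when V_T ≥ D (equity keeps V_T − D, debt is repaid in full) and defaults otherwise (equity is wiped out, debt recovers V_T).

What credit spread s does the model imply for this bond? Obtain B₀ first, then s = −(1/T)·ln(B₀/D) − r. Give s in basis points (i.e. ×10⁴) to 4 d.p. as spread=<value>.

spread=199.0234

d₁ = [ln(V₀/D) + (r + σ²/2)T] / (σ√T)
   = [ln(388.7200/354.3404) + (0.0523 + 0.5·0.2145²)·3.4312] / (0.2145·√3.4312)
   = [0.092601 + 0.258387] / 0.397329 = 0.883369
d₂ = d₁ − σ√T = 0.883369 − 0.397329 = 0.486040
N(d₁) = 0.811482,  N(d₂) = 0.686531,  e^(−rT) = 0.835728
E₀ = V₀·N(d₁) − D·e^(−rT)·N(d₂)
   = 388.7200·0.811482 − 354.3404·0.835728·0.686531 = 112.135230
B₀ = V₀ − E₀ = 388.7200 − 112.135230 = 276.584770
spread = −(1/T)·ln(B₀/D) − r = −(1/3.4312)·ln(276.584770/354.3404) − 0.0523 = 0.01990234
in basis points: 0.01990234 × 10⁴ = 199.0234 bp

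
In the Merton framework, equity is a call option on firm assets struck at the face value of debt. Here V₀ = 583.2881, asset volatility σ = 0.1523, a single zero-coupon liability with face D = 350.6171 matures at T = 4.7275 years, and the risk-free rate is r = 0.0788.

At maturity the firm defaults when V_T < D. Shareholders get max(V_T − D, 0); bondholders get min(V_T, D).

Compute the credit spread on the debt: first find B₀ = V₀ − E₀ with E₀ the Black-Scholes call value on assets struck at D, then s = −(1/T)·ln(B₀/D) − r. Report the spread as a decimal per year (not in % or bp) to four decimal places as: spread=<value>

d₁ = [ln(V₀/D) + (r + σ²/2)T] / (σ√T)
   = [ln(583.2881/350.6171) + (0.0788 + 0.5·0.1523²)·4.7275] / (0.1523·√4.7275)
   = [0.508986 + 0.427355] / 0.331143 = 2.827604
d₂ = d₁ − σ√T = 2.827604 − 0.331143 = 2.496461
N(d₁) = 0.997655,  N(d₂) = 0.993728,  e^(−rT) = 0.688991
E₀ = V₀·N(d₁) − D·e^(−rT)·N(d₂)
   = 583.2881·0.997655 − 350.6171·0.688991·0.993728 = 341.863444
B₀ = V₀ − E₀ = 583.2881 − 341.863444 = 241.424656
spread = −(1/T)·ln(B₀/D) − r = −(1/4.7275)·ln(241.424656/350.6171) − 0.0788 = 0.00012910

spread=0.0001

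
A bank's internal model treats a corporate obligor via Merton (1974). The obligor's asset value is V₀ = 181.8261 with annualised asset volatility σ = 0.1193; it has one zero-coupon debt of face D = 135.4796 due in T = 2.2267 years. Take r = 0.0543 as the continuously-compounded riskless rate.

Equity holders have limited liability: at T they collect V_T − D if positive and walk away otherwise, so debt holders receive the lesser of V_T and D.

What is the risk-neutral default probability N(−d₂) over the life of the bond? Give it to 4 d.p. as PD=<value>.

PD=0.0124

d₁ = [ln(V₀/D) + (r + σ²/2)T] / (σ√T)
   = [ln(181.8261/135.4796) + (0.0543 + 0.5·0.1193²)·2.2267] / (0.1193·√2.2267)
   = [0.294230 + 0.136756] / 0.178021 = 2.420979
d₂ = d₁ − σ√T = 2.420979 − 0.178021 = 2.242958
risk-neutral PD = N(−d₂) = N(-2.242958) = 0.012450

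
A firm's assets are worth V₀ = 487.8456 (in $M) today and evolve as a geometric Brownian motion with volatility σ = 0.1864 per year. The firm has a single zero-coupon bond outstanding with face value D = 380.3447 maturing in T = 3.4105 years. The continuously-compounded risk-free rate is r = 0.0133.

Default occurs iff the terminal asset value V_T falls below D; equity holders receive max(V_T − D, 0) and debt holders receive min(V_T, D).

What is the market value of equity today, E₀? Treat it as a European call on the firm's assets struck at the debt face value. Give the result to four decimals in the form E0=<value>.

E0=140.0290

d₁ = [ln(V₀/D) + (r + σ²/2)T] / (σ√T)
   = [ln(487.8456/380.3447) + (0.0133 + 0.5·0.1864²)·3.4105] / (0.1864·√3.4105)
   = [0.248921 + 0.104608] / 0.344235 = 1.027001
d₂ = d₁ − σ√T = 1.027001 − 0.344235 = 0.682766
N(d₁) = 0.847790,  N(d₂) = 0.752623,  e^(−rT) = 0.955654
E₀ = V₀·N(d₁) − D·e^(−rT)·N(d₂)
   = 487.8456·0.847790 − 380.3447·0.955654·0.752623 = 140.028972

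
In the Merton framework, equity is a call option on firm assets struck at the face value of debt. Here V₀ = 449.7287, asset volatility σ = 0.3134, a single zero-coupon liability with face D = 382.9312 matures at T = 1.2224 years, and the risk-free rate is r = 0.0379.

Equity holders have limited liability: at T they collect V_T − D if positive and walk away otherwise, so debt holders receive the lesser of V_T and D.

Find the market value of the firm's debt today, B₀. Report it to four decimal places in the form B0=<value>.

B0=342.0002

d₁ = [ln(V₀/D) + (r + σ²/2)T] / (σ√T)
   = [ln(449.7287/382.9312) + (0.0379 + 0.5·0.3134²)·1.2224] / (0.3134·√1.2224)
   = [0.160789 + 0.106361] / 0.346502 = 0.770991
d₂ = d₁ − σ√T = 0.770991 − 0.346502 = 0.424489
N(d₁) = 0.779644,  N(d₂) = 0.664395,  e^(−rT) = 0.954728
E₀ = V₀·N(d₁) − D·e^(−rT)·N(d₂)
   = 449.7287·0.779644 − 382.9312·0.954728·0.664395 = 107.728530
B₀ = V₀ − E₀ = 449.7287 − 107.728530 = 342.000170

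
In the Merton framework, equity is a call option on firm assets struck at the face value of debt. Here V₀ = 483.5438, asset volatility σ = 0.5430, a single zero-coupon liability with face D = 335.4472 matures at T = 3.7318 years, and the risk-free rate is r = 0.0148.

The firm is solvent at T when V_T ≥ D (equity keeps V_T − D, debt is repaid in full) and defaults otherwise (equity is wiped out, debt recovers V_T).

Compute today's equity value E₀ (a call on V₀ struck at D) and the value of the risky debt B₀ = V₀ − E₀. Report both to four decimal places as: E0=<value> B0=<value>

E0=254.6691 B0=228.8747

d₁ = [ln(V₀/D) + (r + σ²/2)T] / (σ√T)
   = [ln(483.5438/335.4472) + (0.0148 + 0.5·0.5430²)·3.7318] / (0.5430·√3.7318)
   = [0.365677 + 0.605389] / 1.048960 = 0.925742
d₂ = d₁ − σ√T = 0.925742 − 1.048960 = -0.123218
N(d₁) = 0.822710,  N(d₂) = 0.450967,  e^(−rT) = 0.946267
E₀ = V₀·N(d₁) − D·e^(−rT)·N(d₂)
   = 483.5438·0.822710 − 335.4472·0.946267·0.450967 = 254.669146
B₀ = V₀ − E₀ = 483.5438 − 254.669146 = 228.874654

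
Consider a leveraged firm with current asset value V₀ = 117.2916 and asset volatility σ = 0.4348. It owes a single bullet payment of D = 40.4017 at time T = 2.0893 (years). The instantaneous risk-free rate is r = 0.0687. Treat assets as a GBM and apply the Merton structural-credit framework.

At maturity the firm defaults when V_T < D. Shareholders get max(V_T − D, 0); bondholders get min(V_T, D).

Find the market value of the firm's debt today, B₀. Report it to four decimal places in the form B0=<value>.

d₁ = [ln(V₀/D) + (r + σ²/2)T] / (σ√T)
   = [ln(117.2916/40.4017) + (0.0687 + 0.5·0.4348²)·2.0893] / (0.4348·√2.0893)
   = [1.065791 + 0.341027] / 0.628478 = 2.238454
d₂ = d₁ − σ√T = 2.238454 − 0.628478 = 1.609976
N(d₁) = 0.987404,  N(d₂) = 0.946298,  e^(−rT) = 0.866291
E₀ = V₀·N(d₁) − D·e^(−rT)·N(d₂)
   = 117.2916·0.987404 − 40.4017·0.866291·0.946298 = 82.694148
B₀ = V₀ − E₀ = 117.2916 − 82.694148 = 34.597452

B0=34.5975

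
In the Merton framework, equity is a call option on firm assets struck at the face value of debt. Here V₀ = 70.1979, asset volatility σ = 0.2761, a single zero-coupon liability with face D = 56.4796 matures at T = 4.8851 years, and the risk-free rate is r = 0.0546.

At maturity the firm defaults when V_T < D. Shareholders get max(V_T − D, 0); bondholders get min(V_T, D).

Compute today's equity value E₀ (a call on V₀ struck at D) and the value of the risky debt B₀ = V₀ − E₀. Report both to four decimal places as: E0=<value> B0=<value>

E0=30.9204 B0=39.2775

d₁ = [ln(V₀/D) + (r + σ²/2)T] / (σ√T)
   = [ln(70.1979/56.4796) + (0.0546 + 0.5·0.2761²)·4.8851] / (0.2761·√4.8851)
   = [0.217439 + 0.452925] / 0.610243 = 1.098519
d₂ = d₁ − σ√T = 1.098519 − 0.610243 = 0.488275
N(d₁) = 0.864011,  N(d₂) = 0.687323,  e^(−rT) = 0.765883
E₀ = V₀·N(d₁) − D·e^(−rT)·N(d₂)
   = 70.1979·0.864011 − 56.4796·0.765883·0.687323 = 30.920423
B₀ = V₀ − E₀ = 70.1979 − 30.920423 = 39.277477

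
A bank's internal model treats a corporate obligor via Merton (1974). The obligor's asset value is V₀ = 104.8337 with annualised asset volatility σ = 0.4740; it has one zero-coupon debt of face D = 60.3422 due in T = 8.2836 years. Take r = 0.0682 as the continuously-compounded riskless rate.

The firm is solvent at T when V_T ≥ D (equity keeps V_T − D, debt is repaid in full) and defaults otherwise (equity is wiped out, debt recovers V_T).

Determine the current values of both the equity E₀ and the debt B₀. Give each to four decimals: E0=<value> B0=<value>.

E0=78.8290 B0=26.0047

d₁ = [ln(V₀/D) + (r + σ²/2)T] / (σ√T)
   = [ln(104.8337/60.3422) + (0.0682 + 0.5·0.4740²)·8.2836] / (0.4740·√8.2836)
   = [0.552344 + 1.495505] / 1.364231 = 1.501101
d₂ = d₁ − σ√T = 1.501101 − 1.364231 = 0.136870
N(d₁) = 0.933335,  N(d₂) = 0.554433,  e^(−rT) = 0.568393
E₀ = V₀·N(d₁) − D·e^(−rT)·N(d₂)
   = 104.8337·0.933335 − 60.3422·0.568393·0.554433 = 78.828980
B₀ = V₀ − E₀ = 104.8337 − 78.828980 = 26.004720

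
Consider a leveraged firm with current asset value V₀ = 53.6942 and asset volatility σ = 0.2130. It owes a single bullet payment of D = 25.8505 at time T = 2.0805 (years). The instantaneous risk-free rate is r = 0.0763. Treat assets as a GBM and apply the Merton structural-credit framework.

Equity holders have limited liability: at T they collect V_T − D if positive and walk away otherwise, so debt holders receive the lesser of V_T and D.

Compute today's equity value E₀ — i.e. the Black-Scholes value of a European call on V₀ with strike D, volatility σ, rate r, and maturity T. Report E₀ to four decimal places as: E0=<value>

d₁ = [ln(V₀/D) + (r + σ²/2)T] / (σ√T)
   = [ln(53.6942/25.8505) + (0.0763 + 0.5·0.2130²)·2.0805] / (0.2130·√2.0805)
   = [0.730975 + 0.205937] / 0.307230 = 3.049548
d₂ = d₁ − σ√T = 3.049548 − 0.307230 = 2.742318
N(d₁) = 0.998854,  N(d₂) = 0.996950,  e^(−rT) = 0.853216
E₀ = V₀·N(d₁) − D·e^(−rT)·N(d₂)
   = 53.6942·0.998854 − 25.8505·0.853216·0.996950 = 31.643880

E0=31.6439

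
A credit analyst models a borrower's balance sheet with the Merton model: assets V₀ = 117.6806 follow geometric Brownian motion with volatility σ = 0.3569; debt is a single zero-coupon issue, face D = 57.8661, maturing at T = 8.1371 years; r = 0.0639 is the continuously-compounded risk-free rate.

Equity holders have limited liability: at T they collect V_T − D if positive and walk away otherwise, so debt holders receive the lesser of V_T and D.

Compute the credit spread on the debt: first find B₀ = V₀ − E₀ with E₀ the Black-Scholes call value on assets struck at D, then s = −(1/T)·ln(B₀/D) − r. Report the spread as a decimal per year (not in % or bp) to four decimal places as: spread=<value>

d₁ = [ln(V₀/D) + (r + σ²/2)T] / (σ√T)
   = [ln(117.6806/57.8661) + (0.0639 + 0.5·0.3569²)·8.1371] / (0.3569·√8.1371)
   = [0.709842 + 1.038203] / 1.018079 = 1.717004
d₂ = d₁ − σ√T = 1.717004 − 1.018079 = 0.698925
N(d₁) = 0.957011,  N(d₂) = 0.757701,  e^(−rT) = 0.594544
E₀ = V₀·N(d₁) − D·e^(−rT)·N(d₂)
   = 117.6806·0.957011 − 57.8661·0.594544·0.757701 = 86.553717
B₀ = V₀ − E₀ = 117.6806 − 86.553717 = 31.126883
spread = −(1/T)·ln(B₀/D) − r = −(1/8.1371)·ln(31.126883/57.8661) − 0.0639 = 0.01230158

spread=0.0123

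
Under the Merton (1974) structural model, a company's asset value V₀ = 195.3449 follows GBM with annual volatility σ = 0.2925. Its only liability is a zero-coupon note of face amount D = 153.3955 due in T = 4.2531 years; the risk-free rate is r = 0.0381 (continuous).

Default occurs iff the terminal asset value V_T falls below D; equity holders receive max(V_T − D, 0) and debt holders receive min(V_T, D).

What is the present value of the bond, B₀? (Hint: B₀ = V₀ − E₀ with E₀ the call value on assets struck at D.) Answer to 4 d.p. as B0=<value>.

B0=116.3239

d₁ = [ln(V₀/D) + (r + σ²/2)T] / (σ√T)
   = [ln(195.3449/153.3955) + (0.0381 + 0.5·0.2925²)·4.2531] / (0.2925·√4.2531)
   = [0.241747 + 0.343983] / 0.603224 = 0.970999
d₂ = d₁ − σ√T = 0.970999 − 0.603224 = 0.367775
N(d₁) = 0.834226,  N(d₂) = 0.643479,  e^(−rT) = 0.850405
E₀ = V₀·N(d₁) − D·e^(−rT)·N(d₂)
   = 195.3449·0.834226 − 153.3955·0.850405·0.643479 = 79.020961
B₀ = V₀ − E₀ = 195.3449 − 79.020961 = 116.323939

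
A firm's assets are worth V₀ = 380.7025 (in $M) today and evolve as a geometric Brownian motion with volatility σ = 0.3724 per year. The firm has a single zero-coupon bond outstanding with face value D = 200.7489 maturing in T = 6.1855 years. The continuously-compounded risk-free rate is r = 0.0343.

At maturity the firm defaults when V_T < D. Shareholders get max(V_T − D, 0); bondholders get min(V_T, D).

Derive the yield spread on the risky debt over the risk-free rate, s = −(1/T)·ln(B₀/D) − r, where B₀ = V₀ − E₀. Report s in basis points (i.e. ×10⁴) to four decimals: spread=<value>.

spread=222.3914

d₁ = [ln(V₀/D) + (r + σ²/2)T] / (σ√T)
   = [ln(380.7025/200.7489) + (0.0343 + 0.5·0.3724²)·6.1855] / (0.3724·√6.1855)
   = [0.639963 + 0.641071] / 0.926184 = 1.383132
d₂ = d₁ − σ√T = 1.383132 − 0.926184 = 0.456948
N(d₁) = 0.916688,  N(d₂) = 0.676146,  e^(−rT) = 0.808833
E₀ = V₀·N(d₁) − D·e^(−rT)·N(d₂)
   = 380.7025·0.916688 − 200.7489·0.808833·0.676146 = 239.197925
B₀ = V₀ − E₀ = 380.7025 − 239.197925 = 141.504575
spread = −(1/T)·ln(B₀/D) − r = −(1/6.1855)·ln(141.504575/200.7489) − 0.0343 = 0.02223914
in basis points: 0.02223914 × 10⁴ = 222.3914 bp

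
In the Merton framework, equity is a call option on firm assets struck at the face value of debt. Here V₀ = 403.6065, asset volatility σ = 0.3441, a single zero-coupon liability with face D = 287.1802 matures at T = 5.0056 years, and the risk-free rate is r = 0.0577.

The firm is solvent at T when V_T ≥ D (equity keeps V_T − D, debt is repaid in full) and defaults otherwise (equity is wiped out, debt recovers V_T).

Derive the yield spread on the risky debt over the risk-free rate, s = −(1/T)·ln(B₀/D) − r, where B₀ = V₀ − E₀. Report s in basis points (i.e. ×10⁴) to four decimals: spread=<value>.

spread=250.1094

d₁ = [ln(V₀/D) + (r + σ²/2)T] / (σ√T)
   = [ln(403.6065/287.1802) + (0.0577 + 0.5·0.3441²)·5.0056] / (0.3441·√5.0056)
   = [0.340331 + 0.585167] / 0.769862 = 1.202160
d₂ = d₁ − σ√T = 1.202160 − 0.769862 = 0.432298
N(d₁) = 0.885349,  N(d₂) = 0.667238,  e^(−rT) = 0.749145
E₀ = V₀·N(d₁) − D·e^(−rT)·N(d₂)
   = 403.6065·0.885349 − 287.1802·0.749145·0.667238 = 213.783508
B₀ = V₀ − E₀ = 403.6065 − 213.783508 = 189.822992
spread = −(1/T)·ln(B₀/D) − r = −(1/5.0056)·ln(189.822992/287.1802) − 0.0577 = 0.02501094
in basis points: 0.02501094 × 10⁴ = 250.1094 bp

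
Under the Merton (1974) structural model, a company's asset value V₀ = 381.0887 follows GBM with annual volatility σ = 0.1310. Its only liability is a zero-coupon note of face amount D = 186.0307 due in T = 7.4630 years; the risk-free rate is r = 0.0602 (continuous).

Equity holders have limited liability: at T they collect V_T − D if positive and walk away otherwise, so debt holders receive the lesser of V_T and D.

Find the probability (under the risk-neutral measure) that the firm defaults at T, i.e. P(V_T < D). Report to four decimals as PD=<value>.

d₁ = [ln(V₀/D) + (r + σ²/2)T] / (σ√T)
   = [ln(381.0887/186.0307) + (0.0602 + 0.5·0.1310²)·7.4630] / (0.1310·√7.4630)
   = [0.717120 + 0.513309] / 0.357872 = 3.438180
d₂ = d₁ − σ√T = 3.438180 − 0.357872 = 3.080308
risk-neutral PD = N(−d₂) = N(-3.080308) = 0.001034

PD=0.0010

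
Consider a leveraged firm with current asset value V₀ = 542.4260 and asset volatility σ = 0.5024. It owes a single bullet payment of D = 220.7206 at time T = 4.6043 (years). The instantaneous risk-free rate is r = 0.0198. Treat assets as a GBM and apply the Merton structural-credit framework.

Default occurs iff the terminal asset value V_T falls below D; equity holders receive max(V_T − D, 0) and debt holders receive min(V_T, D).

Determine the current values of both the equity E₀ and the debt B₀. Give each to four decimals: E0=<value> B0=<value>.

d₁ = [ln(V₀/D) + (r + σ²/2)T] / (σ√T)
   = [ln(542.4260/220.7206) + (0.0198 + 0.5·0.5024²)·4.6043] / (0.5024·√4.6043)
   = [0.899154 + 0.672241] / 1.078031 = 1.457652
d₂ = d₁ − σ√T = 1.457652 − 1.078031 = 0.379621
N(d₁) = 0.927532,  N(d₂) = 0.647887,  e^(−rT) = 0.912867
E₀ = V₀·N(d₁) − D·e^(−rT)·N(d₂)
   = 542.4260·0.927532 − 220.7206·0.912867·0.647887 = 372.575647
B₀ = V₀ − E₀ = 542.4260 − 372.575647 = 169.850353

E0=372.5756 B0=169.8504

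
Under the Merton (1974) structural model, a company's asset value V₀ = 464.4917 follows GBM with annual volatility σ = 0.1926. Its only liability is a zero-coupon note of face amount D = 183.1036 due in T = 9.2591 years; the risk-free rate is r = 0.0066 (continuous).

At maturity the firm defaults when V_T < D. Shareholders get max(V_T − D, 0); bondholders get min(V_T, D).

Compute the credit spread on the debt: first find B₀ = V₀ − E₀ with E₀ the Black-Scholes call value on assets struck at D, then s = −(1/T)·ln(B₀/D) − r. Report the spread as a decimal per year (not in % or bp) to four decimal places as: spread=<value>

d₁ = [ln(V₀/D) + (r + σ²/2)T] / (σ√T)
   = [ln(464.4917/183.1036) + (0.0066 + 0.5·0.1926²)·9.2591] / (0.1926·√9.2591)
   = [0.930892 + 0.232842] / 0.586058 = 1.985697
d₂ = d₁ − σ√T = 1.985697 − 0.586058 = 1.399639
N(d₁) = 0.976466,  N(d₂) = 0.919189,  e^(−rT) = 0.940720
E₀ = V₀·N(d₁) − D·e^(−rT)·N(d₂)
   = 464.4917·0.976466 − 183.1036·0.940720·0.919189 = 295.231008
B₀ = V₀ − E₀ = 464.4917 − 295.231008 = 169.260692
spread = −(1/T)·ln(B₀/D) − r = −(1/9.2591)·ln(169.260692/183.1036) − 0.0066 = 0.00189025

spread=0.0019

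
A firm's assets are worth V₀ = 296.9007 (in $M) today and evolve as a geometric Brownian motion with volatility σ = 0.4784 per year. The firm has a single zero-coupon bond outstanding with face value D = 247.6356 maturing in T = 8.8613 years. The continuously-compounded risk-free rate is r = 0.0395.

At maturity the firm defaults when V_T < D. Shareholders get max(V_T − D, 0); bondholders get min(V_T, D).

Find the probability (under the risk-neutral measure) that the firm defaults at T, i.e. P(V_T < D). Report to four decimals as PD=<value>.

d₁ = [ln(V₀/D) + (r + σ²/2)T] / (σ√T)
   = [ln(296.9007/247.6356) + (0.0395 + 0.5·0.4784²)·8.8613] / (0.4784·√8.8613)
   = [0.181439 + 1.364049] / 1.424098 = 1.085240
d₂ = d₁ − σ√T = 1.085240 − 1.424098 = -0.338858
risk-neutral PD = N(−d₂) = N(0.338858) = 0.632642

PD=0.6326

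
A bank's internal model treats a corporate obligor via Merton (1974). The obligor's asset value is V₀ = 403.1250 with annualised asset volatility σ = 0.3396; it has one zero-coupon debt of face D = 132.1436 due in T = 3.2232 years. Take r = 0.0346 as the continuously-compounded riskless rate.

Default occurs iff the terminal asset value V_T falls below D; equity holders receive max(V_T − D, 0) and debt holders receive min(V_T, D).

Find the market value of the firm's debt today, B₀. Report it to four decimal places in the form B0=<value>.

B0=117.1446

d₁ = [ln(V₀/D) + (r + σ²/2)T] / (σ√T)
   = [ln(403.1250/132.1436) + (0.0346 + 0.5·0.3396²)·3.2232] / (0.3396·√3.2232)
   = [1.115357 + 0.297386] / 0.609693 = 2.317138
d₂ = d₁ − σ√T = 2.317138 − 0.609693 = 1.707445
N(d₁) = 0.989752,  N(d₂) = 0.956130,  e^(−rT) = 0.894471
E₀ = V₀·N(d₁) − D·e^(−rT)·N(d₂)
   = 403.1250·0.989752 − 132.1436·0.894471·0.956130 = 285.980443
B₀ = V₀ − E₀ = 403.1250 − 285.980443 = 117.144557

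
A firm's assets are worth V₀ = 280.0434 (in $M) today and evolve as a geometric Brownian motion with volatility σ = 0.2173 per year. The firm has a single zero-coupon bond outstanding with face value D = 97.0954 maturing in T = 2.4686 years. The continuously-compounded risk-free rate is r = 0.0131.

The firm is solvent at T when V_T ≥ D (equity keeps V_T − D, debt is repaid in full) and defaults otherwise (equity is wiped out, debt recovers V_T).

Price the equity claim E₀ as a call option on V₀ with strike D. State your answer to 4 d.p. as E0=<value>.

d₁ = [ln(V₀/D) + (r + σ²/2)T] / (σ√T)
   = [ln(280.0434/97.0954) + (0.0131 + 0.5·0.2173²)·2.4686] / (0.2173·√2.4686)
   = [1.059251 + 0.090621] / 0.341417 = 3.367941
d₂ = d₁ − σ√T = 3.367941 − 0.341417 = 3.026524
N(d₁) = 0.999621,  N(d₂) = 0.998763,  e^(−rT) = 0.968179
E₀ = V₀·N(d₁) − D·e^(−rT)·N(d₂)
   = 280.0434·0.999621 − 97.0954·0.968179·0.998763 = 186.047944

E0=186.0479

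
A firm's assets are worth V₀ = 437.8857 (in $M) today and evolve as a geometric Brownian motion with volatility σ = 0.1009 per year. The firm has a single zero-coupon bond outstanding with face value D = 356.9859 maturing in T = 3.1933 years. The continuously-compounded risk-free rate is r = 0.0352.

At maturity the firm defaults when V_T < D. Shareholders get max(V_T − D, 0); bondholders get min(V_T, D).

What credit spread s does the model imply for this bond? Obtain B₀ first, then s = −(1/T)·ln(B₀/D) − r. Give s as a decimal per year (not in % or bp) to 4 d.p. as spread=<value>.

spread=0.0011

d₁ = [ln(V₀/D) + (r + σ²/2)T] / (σ√T)
   = [ln(437.8857/356.9859) + (0.0352 + 0.5·0.1009²)·3.1933] / (0.1009·√3.1933)
   = [0.204262 + 0.128659] / 0.180306 = 1.846418
d₂ = d₁ − σ√T = 1.846418 − 0.180306 = 1.666112
N(d₁) = 0.967584,  N(d₂) = 0.952154,  e^(−rT) = 0.893683
E₀ = V₀·N(d₁) − D·e^(−rT)·N(d₂)
   = 437.8857·0.967584 − 356.9859·0.893683·0.952154 = 119.923356
B₀ = V₀ − E₀ = 437.8857 − 119.923356 = 317.962344
spread = −(1/T)·ln(B₀/D) − r = −(1/3.1933)·ln(317.962344/356.9859) − 0.0352 = 0.00105194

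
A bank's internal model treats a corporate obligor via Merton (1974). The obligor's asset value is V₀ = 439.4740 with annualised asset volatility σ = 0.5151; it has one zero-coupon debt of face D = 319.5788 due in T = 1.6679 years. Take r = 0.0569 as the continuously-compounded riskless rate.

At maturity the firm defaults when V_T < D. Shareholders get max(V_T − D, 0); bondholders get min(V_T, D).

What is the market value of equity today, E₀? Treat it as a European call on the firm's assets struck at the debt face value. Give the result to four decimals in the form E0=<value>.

E0=186.4003

d₁ = [ln(V₀/D) + (r + σ²/2)T] / (σ√T)
   = [ln(439.4740/319.5788) + (0.0569 + 0.5·0.5151²)·1.6679] / (0.5151·√1.6679)
   = [0.318575 + 0.316174] / 0.665237 = 0.954169
d₂ = d₁ − σ√T = 0.954169 − 0.665237 = 0.288931
N(d₁) = 0.830001,  N(d₂) = 0.613683,  e^(−rT) = 0.909461
E₀ = V₀·N(d₁) − D·e^(−rT)·N(d₂)
   = 439.4740·0.830001 − 319.5788·0.909461·0.613683 = 186.400279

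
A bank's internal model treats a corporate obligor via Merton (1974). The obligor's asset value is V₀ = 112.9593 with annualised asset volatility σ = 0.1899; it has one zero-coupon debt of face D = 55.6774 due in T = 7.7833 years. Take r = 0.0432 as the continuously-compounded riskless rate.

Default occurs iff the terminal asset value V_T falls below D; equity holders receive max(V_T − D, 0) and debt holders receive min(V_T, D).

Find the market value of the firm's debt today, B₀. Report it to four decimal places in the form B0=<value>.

d₁ = [ln(V₀/D) + (r + σ²/2)T] / (σ√T)
   = [ln(112.9593/55.6774) + (0.0432 + 0.5·0.1899²)·7.7833] / (0.1899·√7.7833)
   = [0.707453 + 0.476579] / 0.529794 = 2.234893
d₂ = d₁ − σ√T = 2.234893 − 0.529794 = 1.705099
N(d₁) = 0.987288,  N(d₂) = 0.955912,  e^(−rT) = 0.714453
E₀ = V₀·N(d₁) − D·e^(−rT)·N(d₂)
   = 112.9593·0.987288 − 55.6774·0.714453·0.955912 = 73.498244
B₀ = V₀ − E₀ = 112.9593 − 73.498244 = 39.461056

B0=39.4611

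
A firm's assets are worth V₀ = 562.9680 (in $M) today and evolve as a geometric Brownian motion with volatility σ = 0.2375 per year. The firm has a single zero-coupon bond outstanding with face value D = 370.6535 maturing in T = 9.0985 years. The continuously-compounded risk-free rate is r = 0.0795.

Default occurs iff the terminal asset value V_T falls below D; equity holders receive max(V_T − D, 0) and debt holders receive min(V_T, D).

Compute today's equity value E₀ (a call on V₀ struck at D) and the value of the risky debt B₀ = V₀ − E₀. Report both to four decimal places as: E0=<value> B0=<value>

d₁ = [ln(V₀/D) + (r + σ²/2)T] / (σ√T)
   = [ln(562.9680/370.6535) + (0.0795 + 0.5·0.2375²)·9.0985] / (0.2375·√9.0985)
   = [0.417955 + 0.979937] / 0.716388 = 1.951305
d₂ = d₁ − σ√T = 1.951305 − 0.716388 = 1.234916
N(d₁) = 0.974490,  N(d₂) = 0.891569,  e^(−rT) = 0.485134
E₀ = V₀·N(d₁) − D·e^(−rT)·N(d₂)
   = 562.9680·0.974490 − 370.6535·0.485134·0.891569 = 388.287604
B₀ = V₀ − E₀ = 562.9680 − 388.287604 = 174.680396

E0=388.2876 B0=174.6804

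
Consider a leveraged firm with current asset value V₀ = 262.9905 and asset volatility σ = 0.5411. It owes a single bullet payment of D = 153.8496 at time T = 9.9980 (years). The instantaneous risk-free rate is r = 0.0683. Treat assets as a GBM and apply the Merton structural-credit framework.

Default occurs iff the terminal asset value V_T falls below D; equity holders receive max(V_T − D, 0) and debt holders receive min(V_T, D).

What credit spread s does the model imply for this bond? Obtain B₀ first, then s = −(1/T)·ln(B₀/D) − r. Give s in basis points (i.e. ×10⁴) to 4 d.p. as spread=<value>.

spread=444.9360

d₁ = [ln(V₀/D) + (r + σ²/2)T] / (σ√T)
   = [ln(262.9905/153.8496) + (0.0683 + 0.5·0.5411²)·9.9980] / (0.5411·√9.9980)
   = [0.536142 + 2.146517] / 1.710937 = 1.567947
d₂ = d₁ − σ√T = 1.567947 − 1.710937 = -0.142990
N(d₁) = 0.941553,  N(d₂) = 0.443149,  e^(−rT) = 0.505168
E₀ = V₀·N(d₁) − D·e^(−rT)·N(d₂)
   = 262.9905·0.941553 − 153.8496·0.505168·0.443149 = 213.178044
B₀ = V₀ − E₀ = 262.9905 − 213.178044 = 49.812456
spread = −(1/T)·ln(B₀/D) − r = −(1/9.9980)·ln(49.812456/153.8496) − 0.0683 = 0.04449360
in basis points: 0.04449360 × 10⁴ = 444.9360 bp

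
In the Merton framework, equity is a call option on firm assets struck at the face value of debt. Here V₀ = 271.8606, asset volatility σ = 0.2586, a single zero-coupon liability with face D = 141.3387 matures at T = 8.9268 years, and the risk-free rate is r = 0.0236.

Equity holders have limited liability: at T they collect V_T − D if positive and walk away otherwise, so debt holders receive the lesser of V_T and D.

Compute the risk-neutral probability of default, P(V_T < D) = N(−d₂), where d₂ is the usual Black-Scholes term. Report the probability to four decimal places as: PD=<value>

d₁ = [ln(V₀/D) + (r + σ²/2)T] / (σ√T)
   = [ln(271.8606/141.3387) + (0.0236 + 0.5·0.2586²)·8.9268] / (0.2586·√8.9268)
   = [0.654130 + 0.509158] / 0.772639 = 1.505604
d₂ = d₁ − σ√T = 1.505604 − 0.772639 = 0.732966
risk-neutral PD = N(−d₂) = N(-0.732966) = 0.231790

PD=0.2318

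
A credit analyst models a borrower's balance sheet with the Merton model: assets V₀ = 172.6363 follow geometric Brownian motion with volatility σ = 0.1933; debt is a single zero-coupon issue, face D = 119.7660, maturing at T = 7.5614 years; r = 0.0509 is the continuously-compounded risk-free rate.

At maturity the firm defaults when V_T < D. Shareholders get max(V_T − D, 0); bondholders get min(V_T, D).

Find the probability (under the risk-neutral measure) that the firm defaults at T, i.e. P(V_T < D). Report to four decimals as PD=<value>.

d₁ = [ln(V₀/D) + (r + σ²/2)T] / (σ√T)
   = [ln(172.6363/119.7660) + (0.0509 + 0.5·0.1933²)·7.5614] / (0.1933·√7.5614)
   = [0.365647 + 0.526141] / 0.531536 = 1.677755
d₂ = d₁ − σ√T = 1.677755 − 0.531536 = 1.146219
risk-neutral PD = N(−d₂) = N(-1.146219) = 0.125852

PD=0.1259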